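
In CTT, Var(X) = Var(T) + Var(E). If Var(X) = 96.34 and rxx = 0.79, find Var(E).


var_true = rxx * var_obs = 0.79 * 96.34 = 76.1086
var_error = var_obs - var_true
var_error = 96.34 - 76.1086
var_error = 20.2314

20.2314


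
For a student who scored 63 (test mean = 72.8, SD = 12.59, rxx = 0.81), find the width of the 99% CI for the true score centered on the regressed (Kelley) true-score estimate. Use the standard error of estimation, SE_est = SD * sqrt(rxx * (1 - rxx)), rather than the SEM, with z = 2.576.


True score estimate = 0.81*63 + 0.19*72.8 = 64.862
SE_est = SD * sqrt(rxx * (1 - rxx)) = 12.59 * sqrt(0.81 * 0.19) = 12.59 * sqrt(0.1539) = 4.939068
CI = T_est +/- z * SE_est, so width = 2 * z * SE_est = 2 * 2.576 * 4.939068
Width = 25.4461

25.4461


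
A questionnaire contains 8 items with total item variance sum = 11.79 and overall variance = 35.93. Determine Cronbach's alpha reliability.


alpha = (k/(k-1)) * (1 - sum(si^2)/s_total^2)
= (8/7) * (1 - 11.79/35.93)
alpha = 0.7678

0.7678


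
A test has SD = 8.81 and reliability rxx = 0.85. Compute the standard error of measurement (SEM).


SEM = SD * sqrt(1 - rxx)
SEM = 8.81 * sqrt(1 - 0.85)
SEM = 8.81 * sqrt(0.15) = 8.81 * 0.387298
SEM = 3.4121

3.4121


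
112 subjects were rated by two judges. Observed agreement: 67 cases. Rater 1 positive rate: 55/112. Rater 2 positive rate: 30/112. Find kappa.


P_o = 67/112 = 0.598214
P_e = (55*30 + 57*82) / 12544 = 0.504145
kappa = (P_o - P_e) / (1 - P_e)
kappa = (0.598214 - 0.504145) / (1 - 0.504145)
kappa = 0.1897

0.1897


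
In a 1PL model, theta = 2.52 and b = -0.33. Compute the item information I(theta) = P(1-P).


P = 1/(1+exp(-(2.52--0.33))) = 0.9453
I = P*(1-P) = 0.9453 * 0.0547
I = 0.0517

0.0517


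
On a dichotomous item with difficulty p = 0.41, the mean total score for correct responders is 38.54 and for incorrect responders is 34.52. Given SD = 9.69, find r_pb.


q = 1 - p = 0.59
rpb = ((M1 - M0) / SD) * sqrt(p * q)
rpb = ((38.54 - 34.52) / 9.69) * sqrt(0.41 * 0.59)
rpb = 0.204

0.204


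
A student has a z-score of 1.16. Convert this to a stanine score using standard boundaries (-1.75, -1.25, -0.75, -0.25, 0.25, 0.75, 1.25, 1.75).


Stanine boundaries: [-1.75, -1.25, -0.75, -0.25, 0.25, 0.75, 1.25, 1.75]
z = 1.16
Check each boundary:
  z >= -1.75 -> could be stanine 2
  z >= -1.25 -> could be stanine 3
  z >= -0.75 -> could be stanine 4
  z >= -0.25 -> could be stanine 5
  z >= 0.25 -> could be stanine 6
  z >= 0.75 -> could be stanine 7
  z < 1.25
  z < 1.75
Highest qualifying boundary gives stanine = 7

7


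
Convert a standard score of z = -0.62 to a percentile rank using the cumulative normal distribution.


CDF(z) = 0.5 * (1 + erf(z/sqrt(2)))
erf(-0.4384) = -0.4647
CDF = 0.2676
Percentile rank = 0.2676 * 100 = 26.76

26.76


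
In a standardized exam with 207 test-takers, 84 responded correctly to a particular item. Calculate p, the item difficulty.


Item difficulty p = number correct / total examinees
p = 84 / 207
p = 0.4058

0.4058


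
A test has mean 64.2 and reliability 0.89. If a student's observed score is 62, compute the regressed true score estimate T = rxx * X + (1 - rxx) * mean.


T_est = rxx * X + (1 - rxx) * mean
T_est = 0.89 * 62 + 0.11 * 64.2
T_est = 55.18 + 7.062
T_est = 62.242

62.242


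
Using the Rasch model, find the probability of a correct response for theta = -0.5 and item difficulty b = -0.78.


theta - b = -0.5 - -0.78 = 0.28
exp(-(theta - b)) = exp(-0.28) = 0.7558
P = 1 / (1 + 0.7558)
P = 0.5695

0.5695


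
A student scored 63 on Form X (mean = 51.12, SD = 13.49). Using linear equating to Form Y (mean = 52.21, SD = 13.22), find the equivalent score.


slope = SD_Y / SD_X = 13.22 / 13.49 ~ 0.98
intercept = mean_Y - slope * mean_X = 52.21 - (13.22 / 13.49) * 51.12 ~ 2.1132
Y = slope * X + intercept. To avoid rounding drift from the rounded slope/intercept, evaluate the equivalent form Y = mean_Y + SD_Y * (X - mean_X) / SD_X at full precision:
Y = 52.21 + 13.22 * (63 - 51.12) / 13.49
Y = 52.21 + 13.22 * 11.88 / 13.49
Y = 52.21 + 157.0536 / 13.49
Y = 52.21 + 11.6422
Y = 63.8522

63.8522


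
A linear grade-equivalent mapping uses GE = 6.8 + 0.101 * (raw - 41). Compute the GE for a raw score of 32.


raw - median = 32 - 41 = -9
slope * diff = 0.101 * -9 = -0.909
GE = 6.8 + -0.909
GE = 5.891

5.891


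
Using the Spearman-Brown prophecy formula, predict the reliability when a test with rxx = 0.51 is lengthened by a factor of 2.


r_new = (n * rxx) / (1 + (n-1) * rxx)
r_new = (2 * 0.51) / (1 + 1 * 0.51)
r_new = 1.02 / 1.51
r_new = 0.6755

0.6755


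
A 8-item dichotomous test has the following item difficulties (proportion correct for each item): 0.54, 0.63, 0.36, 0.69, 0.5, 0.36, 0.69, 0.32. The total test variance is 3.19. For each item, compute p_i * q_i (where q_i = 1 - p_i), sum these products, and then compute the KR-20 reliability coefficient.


For each item, compute p_i * q_i:
  Item 1: 0.54 * 0.46 = 0.2484
  Item 2: 0.63 * 0.37 = 0.2331
  Item 3: 0.36 * 0.64 = 0.2304
  Item 4: 0.69 * 0.31 = 0.2139
  Item 5: 0.5 * 0.5 = 0.25
  Item 6: 0.36 * 0.64 = 0.2304
  Item 7: 0.69 * 0.31 = 0.2139
  Item 8: 0.32 * 0.68 = 0.2176
Sum(p_i * q_i) = 0.2484 + 0.2331 + 0.2304 + 0.2139 + 0.25 + 0.2304 + 0.2139 + 0.2176 = 1.8377
KR-20 = (k/(k-1)) * (1 - Sum(p_i*q_i) / Var_total)
= (8/7) * (1 - 1.8377/3.19)
= 1.1429 * 0.4239
KR-20 = 0.4845

0.4845


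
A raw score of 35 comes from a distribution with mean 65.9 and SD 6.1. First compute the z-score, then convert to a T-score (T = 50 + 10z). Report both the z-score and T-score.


z = (X - mean) / SD = (35 - 65.9) / 6.1
z = -30.9 / 6.1
z = -5.0656
T-score = T = 50 + 10z
Carry z at full precision (z = -30.9 / 6.1) into the conversion:
T-score = 50 + 10 * (-30.9 / 6.1) = 50 + -309 / 6.1
T-score = 50 + -50.6557
T-score = -0.6557

-0.6557


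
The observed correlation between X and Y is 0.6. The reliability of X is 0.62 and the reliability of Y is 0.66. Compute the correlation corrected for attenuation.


r_corrected = rxy / sqrt(rxx * ryy)
= 0.6 / sqrt(0.62 * 0.66)
= 0.6 / sqrt(0.4092)
= 0.6 / 0.639687
r_corrected = 0.938

0.938


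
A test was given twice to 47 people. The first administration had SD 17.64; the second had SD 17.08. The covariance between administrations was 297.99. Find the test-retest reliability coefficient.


r = cov(X,Y) / (SD_X * SD_Y)
r = 297.99 / (17.64 * 17.08)
r = 297.99 / 301.2912
r = 0.989

0.989


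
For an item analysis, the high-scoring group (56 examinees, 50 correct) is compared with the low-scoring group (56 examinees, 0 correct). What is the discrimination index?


p_upper = 50/56 = 0.8929
p_lower = 0/56 = 0.0
D = 0.8929 - 0.0 = 0.8929

0.8929


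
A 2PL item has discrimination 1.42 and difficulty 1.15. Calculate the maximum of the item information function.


For 2PL, max info at theta = b = 1.15
I_max = a^2 / 4 = 1.42^2 / 4
= 2.0164 / 4
I_max = 0.5041

0.5041


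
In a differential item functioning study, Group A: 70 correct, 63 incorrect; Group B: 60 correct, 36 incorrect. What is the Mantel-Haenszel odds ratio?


Odds_A = 70/63 = 1.1111
Odds_B = 60/36 = 1.6667
OR = Odds_A / Odds_B = 1.1111 / 1.6667
Exactly, OR = (70 * 36) / (63 * 60) = 2520 / 3780
OR = 0.6667

0.6667


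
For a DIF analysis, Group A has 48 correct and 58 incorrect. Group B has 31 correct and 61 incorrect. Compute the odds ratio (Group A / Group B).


Odds_A = 48/58 = 0.8276
Odds_B = 31/61 = 0.5082
OR = Odds_A / Odds_B = 0.8276 / 0.5082
Exactly, OR = (48 * 61) / (58 * 31) = 2928 / 1798
OR = 1.6285

1.6285


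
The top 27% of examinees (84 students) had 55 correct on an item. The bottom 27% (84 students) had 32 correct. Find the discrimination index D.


p_upper = 55/84 = 0.6548
p_lower = 32/84 = 0.381
D = 0.6548 - 0.381 = 0.2738

0.2738


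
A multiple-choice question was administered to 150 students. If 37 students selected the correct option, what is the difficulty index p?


Item difficulty p = number correct / total examinees
p = 37 / 150
p = 0.2467

0.2467


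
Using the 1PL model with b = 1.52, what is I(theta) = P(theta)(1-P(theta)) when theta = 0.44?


P = 1/(1+exp(-(0.44-1.52))) = 0.2535
I = P*(1-P) = 0.2535 * 0.7465
I = 0.1892

0.1892


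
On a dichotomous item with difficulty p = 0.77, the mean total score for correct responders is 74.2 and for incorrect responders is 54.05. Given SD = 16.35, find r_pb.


q = 1 - p = 0.23
rpb = ((M1 - M0) / SD) * sqrt(p * q)
rpb = ((74.2 - 54.05) / 16.35) * sqrt(0.77 * 0.23)
rpb = 0.5186

0.5186


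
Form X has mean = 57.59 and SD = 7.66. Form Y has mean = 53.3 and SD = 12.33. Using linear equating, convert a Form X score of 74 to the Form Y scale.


slope = SD_Y / SD_X = 12.33 / 7.66 ~ 1.6097
intercept = mean_Y - slope * mean_X = 53.3 - (12.33 / 7.66) * 57.59 ~ -39.4004
Y = slope * X + intercept. To avoid rounding drift from the rounded slope/intercept, evaluate the equivalent form Y = mean_Y + SD_Y * (X - mean_X) / SD_X at full precision:
Y = 53.3 + 12.33 * (74 - 57.59) / 7.66
Y = 53.3 + 12.33 * 16.41 / 7.66
Y = 53.3 + 202.3353 / 7.66
Y = 53.3 + 26.4145
Y = 79.7145

79.7145


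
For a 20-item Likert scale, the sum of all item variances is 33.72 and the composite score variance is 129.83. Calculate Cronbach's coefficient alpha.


alpha = (k/(k-1)) * (1 - sum(si^2)/s_total^2)
= (20/19) * (1 - 33.72/129.83)
alpha = 0.7792

0.7792


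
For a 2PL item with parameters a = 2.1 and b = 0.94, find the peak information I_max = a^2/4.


For 2PL, max info at theta = b = 0.94
I_max = a^2 / 4 = 2.1^2 / 4
= 4.41 / 4
I_max = 1.1025

1.1025


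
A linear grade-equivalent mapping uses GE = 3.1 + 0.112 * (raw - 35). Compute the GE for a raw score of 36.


raw - median = 36 - 35 = 1
slope * diff = 0.112 * 1 = 0.112
GE = 3.1 + 0.112
GE = 3.212

3.212


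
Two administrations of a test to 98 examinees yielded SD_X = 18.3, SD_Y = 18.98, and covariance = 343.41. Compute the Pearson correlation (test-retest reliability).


r = cov(X,Y) / (SD_X * SD_Y)
r = 343.41 / (18.3 * 18.98)
r = 343.41 / 347.334
r = 0.9887

0.9887


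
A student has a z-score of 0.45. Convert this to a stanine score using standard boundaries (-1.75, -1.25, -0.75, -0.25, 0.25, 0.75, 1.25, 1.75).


Stanine boundaries: [-1.75, -1.25, -0.75, -0.25, 0.25, 0.75, 1.25, 1.75]
z = 0.45
Check each boundary:
  z >= -1.75 -> could be stanine 2
  z >= -1.25 -> could be stanine 3
  z >= -0.75 -> could be stanine 4
  z >= -0.25 -> could be stanine 5
  z >= 0.25 -> could be stanine 6
  z < 0.75
  z < 1.25
  z < 1.75
Highest qualifying boundary gives stanine = 6

6


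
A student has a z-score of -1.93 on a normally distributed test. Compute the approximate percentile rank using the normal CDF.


CDF(z) = 0.5 * (1 + erf(z/sqrt(2)))
erf(-1.3647) = -0.9464
CDF = 0.0268
Percentile rank = 0.0268 * 100 = 2.68

2.68


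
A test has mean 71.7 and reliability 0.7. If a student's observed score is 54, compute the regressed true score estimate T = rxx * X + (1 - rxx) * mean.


T_est = rxx * X + (1 - rxx) * mean
T_est = 0.7 * 54 + 0.3 * 71.7
T_est = 37.8 + 21.51
T_est = 59.31

59.31


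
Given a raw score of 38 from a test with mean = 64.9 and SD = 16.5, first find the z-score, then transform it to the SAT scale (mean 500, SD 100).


z = (X - mean) / SD = (38 - 64.9) / 16.5
z = -26.9 / 16.5
z = -1.6303
SAT-scale = SAT = 500 + 100z
Carry z at full precision (z = -26.9 / 16.5) into the conversion:
SAT-scale = 500 + 100 * (-26.9 / 16.5) = 500 + -2690 / 16.5
SAT-scale = 500 + -163.0303
SAT-scale = 336.9697

336.9697


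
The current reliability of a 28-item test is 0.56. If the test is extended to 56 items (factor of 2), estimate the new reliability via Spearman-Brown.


r_new = (n * rxx) / (1 + (n-1) * rxx)
r_new = (2 * 0.56) / (1 + 1 * 0.56)
r_new = 1.12 / 1.56
r_new = 0.7179

0.7179


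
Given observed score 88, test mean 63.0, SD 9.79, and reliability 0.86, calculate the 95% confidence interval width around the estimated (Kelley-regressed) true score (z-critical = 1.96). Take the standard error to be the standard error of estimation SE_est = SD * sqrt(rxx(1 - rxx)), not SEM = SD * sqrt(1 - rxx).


True score estimate = 0.86*88 + 0.14*63.0 = 84.5
SE_est = SD * sqrt(rxx * (1 - rxx)) = 9.79 * sqrt(0.86 * 0.14) = 9.79 * sqrt(0.1204) = 3.397003
CI = T_est +/- z * SE_est, so width = 2 * z * SE_est = 2 * 1.96 * 3.397003
Width = 13.3163

13.3163


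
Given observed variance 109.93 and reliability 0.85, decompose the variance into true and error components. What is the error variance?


var_true = rxx * var_obs = 0.85 * 109.93 = 93.4405
var_error = var_obs - var_true
var_error = 109.93 - 93.4405
var_error = 16.4895

16.4895


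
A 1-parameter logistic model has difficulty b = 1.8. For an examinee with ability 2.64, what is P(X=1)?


theta - b = 2.64 - 1.8 = 0.84
exp(-(theta - b)) = exp(-0.84) = 0.4317
P = 1 / (1 + 0.4317)
P = 0.6985

0.6985


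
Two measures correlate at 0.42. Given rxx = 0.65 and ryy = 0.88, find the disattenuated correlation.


r_corrected = rxy / sqrt(rxx * ryy)
= 0.42 / sqrt(0.65 * 0.88)
= 0.42 / sqrt(0.572)
= 0.42 / 0.756307
r_corrected = 0.5553

0.5553


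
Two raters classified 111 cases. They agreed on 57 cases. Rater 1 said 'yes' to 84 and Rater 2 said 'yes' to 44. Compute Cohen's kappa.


P_o = 57/111 = 0.513514
P_e = (84*44 + 27*67) / 12321 = 0.446798
kappa = (P_o - P_e) / (1 - P_e)
kappa = (0.513514 - 0.446798) / (1 - 0.446798)
kappa = 0.1206

0.1206


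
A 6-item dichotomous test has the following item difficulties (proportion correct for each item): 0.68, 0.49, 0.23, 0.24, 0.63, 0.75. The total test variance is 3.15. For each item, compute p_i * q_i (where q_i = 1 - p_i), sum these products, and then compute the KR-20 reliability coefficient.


For each item, compute p_i * q_i:
  Item 1: 0.68 * 0.32 = 0.2176
  Item 2: 0.49 * 0.51 = 0.2499
  Item 3: 0.23 * 0.77 = 0.1771
  Item 4: 0.24 * 0.76 = 0.1824
  Item 5: 0.63 * 0.37 = 0.2331
  Item 6: 0.75 * 0.25 = 0.1875
Sum(p_i * q_i) = 0.2176 + 0.2499 + 0.1771 + 0.1824 + 0.2331 + 0.1875 = 1.2476
KR-20 = (k/(k-1)) * (1 - Sum(p_i*q_i) / Var_total)
= (6/5) * (1 - 1.2476/3.15)
= 1.2 * 0.6039
KR-20 = 0.7247

0.7247


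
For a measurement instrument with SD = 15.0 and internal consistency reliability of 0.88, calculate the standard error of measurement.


SEM = SD * sqrt(1 - rxx)
SEM = 15.0 * sqrt(1 - 0.88)
SEM = 15.0 * sqrt(0.12) = 15.0 * 0.34641
SEM = 5.1962

5.1962


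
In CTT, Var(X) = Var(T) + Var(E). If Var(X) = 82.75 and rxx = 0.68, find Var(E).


var_true = rxx * var_obs = 0.68 * 82.75 = 56.27
var_error = var_obs - var_true
var_error = 82.75 - 56.27
var_error = 26.48

26.48


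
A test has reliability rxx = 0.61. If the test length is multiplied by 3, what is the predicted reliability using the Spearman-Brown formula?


r_new = (n * rxx) / (1 + (n-1) * rxx)
r_new = (3 * 0.61) / (1 + 2 * 0.61)
r_new = 1.83 / 2.22
r_new = 0.8243

0.8243


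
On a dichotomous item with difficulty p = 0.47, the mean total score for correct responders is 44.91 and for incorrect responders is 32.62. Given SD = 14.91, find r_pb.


q = 1 - p = 0.53
rpb = ((M1 - M0) / SD) * sqrt(p * q)
rpb = ((44.91 - 32.62) / 14.91) * sqrt(0.47 * 0.53)
rpb = 0.4114

0.4114


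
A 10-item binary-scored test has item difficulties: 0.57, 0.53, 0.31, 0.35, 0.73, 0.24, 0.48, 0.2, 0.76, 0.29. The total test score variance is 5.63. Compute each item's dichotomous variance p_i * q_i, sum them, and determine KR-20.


For each item, compute p_i * q_i:
  Item 1: 0.57 * 0.43 = 0.2451
  Item 2: 0.53 * 0.47 = 0.2491
  Item 3: 0.31 * 0.69 = 0.2139
  Item 4: 0.35 * 0.65 = 0.2275
  Item 5: 0.73 * 0.27 = 0.1971
  Item 6: 0.24 * 0.76 = 0.1824
  Item 7: 0.48 * 0.52 = 0.2496
  Item 8: 0.2 * 0.8 = 0.16
  Item 9: 0.76 * 0.24 = 0.1824
  Item 10: 0.29 * 0.71 = 0.2059
Sum(p_i * q_i) = 0.2451 + 0.2491 + 0.2139 + 0.2275 + 0.1971 + 0.1824 + 0.2496 + 0.16 + 0.1824 + 0.2059 = 2.113
KR-20 = (k/(k-1)) * (1 - Sum(p_i*q_i) / Var_total)
= (10/9) * (1 - 2.113/5.63)
= 1.1111 * 0.6247
KR-20 = 0.6941

0.6941


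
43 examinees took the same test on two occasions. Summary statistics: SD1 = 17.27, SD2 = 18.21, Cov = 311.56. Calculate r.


r = cov(X,Y) / (SD_X * SD_Y)
r = 311.56 / (17.27 * 18.21)
r = 311.56 / 314.4867
r = 0.9907

0.9907


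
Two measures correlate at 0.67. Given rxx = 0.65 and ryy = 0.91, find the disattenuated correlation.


r_corrected = rxy / sqrt(rxx * ryy)
= 0.67 / sqrt(0.65 * 0.91)
= 0.67 / sqrt(0.5915)
= 0.67 / 0.76909
r_corrected = 0.8712

0.8712


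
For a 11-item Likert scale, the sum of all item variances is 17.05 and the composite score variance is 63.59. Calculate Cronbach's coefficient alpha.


alpha = (k/(k-1)) * (1 - sum(si^2)/s_total^2)
= (11/10) * (1 - 17.05/63.59)
alpha = 0.8051

0.8051


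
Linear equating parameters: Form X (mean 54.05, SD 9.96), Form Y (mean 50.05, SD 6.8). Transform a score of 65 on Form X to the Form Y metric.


slope = SD_Y / SD_X = 6.8 / 9.96 ~ 0.6827
intercept = mean_Y - slope * mean_X = 50.05 - (6.8 / 9.96) * 54.05 ~ 13.1484
Y = slope * X + intercept. To avoid rounding drift from the rounded slope/intercept, evaluate the equivalent form Y = mean_Y + SD_Y * (X - mean_X) / SD_X at full precision:
Y = 50.05 + 6.8 * (65 - 54.05) / 9.96
Y = 50.05 + 6.8 * 10.95 / 9.96
Y = 50.05 + 74.46 / 9.96
Y = 50.05 + 7.4759
Y = 57.5259

57.5259


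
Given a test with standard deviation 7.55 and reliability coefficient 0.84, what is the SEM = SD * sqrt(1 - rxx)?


SEM = SD * sqrt(1 - rxx)
SEM = 7.55 * sqrt(1 - 0.84)
SEM = 7.55 * sqrt(0.16) = 7.55 * 0.4
SEM = 3.02

3.02


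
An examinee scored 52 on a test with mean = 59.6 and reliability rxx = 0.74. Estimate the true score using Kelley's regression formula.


T_est = rxx * X + (1 - rxx) * mean
T_est = 0.74 * 52 + 0.26 * 59.6
T_est = 38.48 + 15.496
T_est = 53.976

53.976


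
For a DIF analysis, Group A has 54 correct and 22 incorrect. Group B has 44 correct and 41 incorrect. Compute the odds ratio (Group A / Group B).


Odds_A = 54/22 = 2.4545
Odds_B = 44/41 = 1.0732
OR = Odds_A / Odds_B = 2.4545 / 1.0732
Exactly, OR = (54 * 41) / (22 * 44) = 2214 / 968
OR = 2.2872

2.2872


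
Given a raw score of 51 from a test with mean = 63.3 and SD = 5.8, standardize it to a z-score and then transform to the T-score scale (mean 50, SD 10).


z = (X - mean) / SD = (51 - 63.3) / 5.8
z = -12.3 / 5.8
z = -2.1207
T-score = T = 50 + 10z
Carry z at full precision (z = -12.3 / 5.8) into the conversion:
T-score = 50 + 10 * (-12.3 / 5.8) = 50 + -123 / 5.8
T-score = 50 + -21.2069
T-score = 28.7931

28.7931


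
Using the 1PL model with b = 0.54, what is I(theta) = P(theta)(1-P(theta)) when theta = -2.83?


P = 1/(1+exp(-(-2.83-0.54))) = 0.0332
I = P*(1-P) = 0.0332 * 0.9668
I = 0.0321

0.0321


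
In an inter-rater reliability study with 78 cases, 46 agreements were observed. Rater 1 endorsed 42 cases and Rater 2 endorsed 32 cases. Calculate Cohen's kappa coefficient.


P_o = 46/78 = 0.589744
P_e = (42*32 + 36*46) / 6084 = 0.493097
kappa = (P_o - P_e) / (1 - P_e)
kappa = (0.589744 - 0.493097) / (1 - 0.493097)
kappa = 0.1907

0.1907


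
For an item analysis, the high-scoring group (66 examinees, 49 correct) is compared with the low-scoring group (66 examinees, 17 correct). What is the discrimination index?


p_upper = 49/66 = 0.7424
p_lower = 17/66 = 0.2576
D = 0.7424 - 0.2576 = 0.4848

0.4848


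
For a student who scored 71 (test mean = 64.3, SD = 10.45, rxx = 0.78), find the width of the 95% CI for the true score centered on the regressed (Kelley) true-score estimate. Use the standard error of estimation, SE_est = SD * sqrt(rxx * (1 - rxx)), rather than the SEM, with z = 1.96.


True score estimate = 0.78*71 + 0.22*64.3 = 69.526
SE_est = SD * sqrt(rxx * (1 - rxx)) = 10.45 * sqrt(0.78 * 0.22) = 10.45 * sqrt(0.1716) = 4.328874
CI = T_est +/- z * SE_est, so width = 2 * z * SE_est = 2 * 1.96 * 4.328874
Width = 16.9692

16.9692


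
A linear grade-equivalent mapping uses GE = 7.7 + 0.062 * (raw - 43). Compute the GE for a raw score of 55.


raw - median = 55 - 43 = 12
slope * diff = 0.062 * 12 = 0.744
GE = 7.7 + 0.744
GE = 8.444

8.444


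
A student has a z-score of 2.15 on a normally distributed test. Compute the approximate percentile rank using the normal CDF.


CDF(z) = 0.5 * (1 + erf(z/sqrt(2)))
erf(1.5203) = 0.9684
CDF = 0.9842
Percentile rank = 0.9842 * 100 = 98.42

98.42


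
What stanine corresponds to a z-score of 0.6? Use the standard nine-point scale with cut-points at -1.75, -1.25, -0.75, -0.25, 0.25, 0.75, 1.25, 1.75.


Stanine boundaries: [-1.75, -1.25, -0.75, -0.25, 0.25, 0.75, 1.25, 1.75]
z = 0.6
Check each boundary:
  z >= -1.75 -> could be stanine 2
  z >= -1.25 -> could be stanine 3
  z >= -0.75 -> could be stanine 4
  z >= -0.25 -> could be stanine 5
  z >= 0.25 -> could be stanine 6
  z < 0.75
  z < 1.25
  z < 1.75
Highest qualifying boundary gives stanine = 6

6


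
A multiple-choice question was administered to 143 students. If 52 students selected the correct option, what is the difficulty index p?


Item difficulty p = number correct / total examinees
p = 52 / 143
p = 0.3636

0.3636


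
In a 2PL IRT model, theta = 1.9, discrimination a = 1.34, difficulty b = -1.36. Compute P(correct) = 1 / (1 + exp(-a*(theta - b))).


a*(theta - b) = 1.34 * (1.9 - -1.36) = 4.3684
exp(-4.3684) = 0.0127
P = 1 / (1 + 0.0127)
P = 0.9875

0.9875


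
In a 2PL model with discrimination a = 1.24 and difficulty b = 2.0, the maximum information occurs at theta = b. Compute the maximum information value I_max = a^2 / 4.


For 2PL, max info at theta = b = 2.0
I_max = a^2 / 4 = 1.24^2 / 4
= 1.5376 / 4
I_max = 0.3844

0.3844


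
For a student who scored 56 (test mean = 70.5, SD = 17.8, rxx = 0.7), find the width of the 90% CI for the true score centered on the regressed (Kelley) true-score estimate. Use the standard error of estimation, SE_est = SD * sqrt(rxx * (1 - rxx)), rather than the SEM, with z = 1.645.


True score estimate = 0.7*56 + 0.3*70.5 = 60.35
SE_est = SD * sqrt(rxx * (1 - rxx)) = 17.8 * sqrt(0.7 * 0.3) = 17.8 * sqrt(0.21) = 8.156985
CI = T_est +/- z * SE_est, so width = 2 * z * SE_est = 2 * 1.645 * 8.156985
Width = 26.8365

26.8365


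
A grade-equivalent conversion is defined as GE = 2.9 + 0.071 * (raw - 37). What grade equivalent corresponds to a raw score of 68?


raw - median = 68 - 37 = 31
slope * diff = 0.071 * 31 = 2.201
GE = 2.9 + 2.201
GE = 5.101

5.101


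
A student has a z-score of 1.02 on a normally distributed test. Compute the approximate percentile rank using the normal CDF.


CDF(z) = 0.5 * (1 + erf(z/sqrt(2)))
erf(0.7212) = 0.6923
CDF = 0.8461
Percentile rank = 0.8461 * 100 = 84.61

84.61


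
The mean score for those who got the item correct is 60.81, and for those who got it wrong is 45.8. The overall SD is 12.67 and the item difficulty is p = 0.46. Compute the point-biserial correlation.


q = 1 - p = 0.54
rpb = ((M1 - M0) / SD) * sqrt(p * q)
rpb = ((60.81 - 45.8) / 12.67) * sqrt(0.46 * 0.54)
rpb = 0.5904

0.5904


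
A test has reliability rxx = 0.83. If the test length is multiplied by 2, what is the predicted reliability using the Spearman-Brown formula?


r_new = (n * rxx) / (1 + (n-1) * rxx)
r_new = (2 * 0.83) / (1 + 1 * 0.83)
r_new = 1.66 / 1.83
r_new = 0.9071

0.9071


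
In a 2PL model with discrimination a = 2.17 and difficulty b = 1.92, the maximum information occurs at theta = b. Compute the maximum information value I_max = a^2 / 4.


For 2PL, max info at theta = b = 1.92
I_max = a^2 / 4 = 2.17^2 / 4
= 4.7089 / 4
I_max = 1.1772

1.1772


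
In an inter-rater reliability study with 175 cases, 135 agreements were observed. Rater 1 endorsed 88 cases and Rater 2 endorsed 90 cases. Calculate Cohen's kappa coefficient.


P_o = 135/175 = 0.771429
P_e = (88*90 + 87*85) / 30625 = 0.500082
kappa = (P_o - P_e) / (1 - P_e)
kappa = (0.771429 - 0.500082) / (1 - 0.500082)
kappa = 0.5428

0.5428


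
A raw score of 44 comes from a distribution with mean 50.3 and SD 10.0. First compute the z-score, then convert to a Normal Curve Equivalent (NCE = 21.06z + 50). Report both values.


z = (X - mean) / SD = (44 - 50.3) / 10.0
z = -6.3 / 10.0
z = -0.63
NCE = NCE = 21.06z + 50
Carry z at full precision (z = -6.3 / 10.0) into the conversion:
NCE = 21.06 * (-6.3 / 10.0) + 50 = -132.678 / 10.0 + 50
NCE = -13.2678 + 50
NCE = 36.7322

36.7322


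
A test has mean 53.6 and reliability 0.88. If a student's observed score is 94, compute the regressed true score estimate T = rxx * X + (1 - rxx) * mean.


T_est = rxx * X + (1 - rxx) * mean
T_est = 0.88 * 94 + 0.12 * 53.6
T_est = 82.72 + 6.432
T_est = 89.152

89.152


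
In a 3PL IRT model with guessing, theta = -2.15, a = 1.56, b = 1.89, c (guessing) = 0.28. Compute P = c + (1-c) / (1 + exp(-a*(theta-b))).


logit = 1.56*(-2.15 - 1.89) = -6.3024
P* = 1/(1 + exp(--6.3024)) = 0.0018
P = 0.28 + (1 - 0.28) * 0.0018
P = 0.2813

0.2813


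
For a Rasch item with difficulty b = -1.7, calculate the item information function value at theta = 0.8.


P = 1/(1+exp(-(0.8--1.7))) = 0.9241
I = P*(1-P) = 0.9241 * 0.0759
I = 0.0701

0.0701


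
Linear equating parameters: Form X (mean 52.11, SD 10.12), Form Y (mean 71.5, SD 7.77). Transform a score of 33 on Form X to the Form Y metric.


slope = SD_Y / SD_X = 7.77 / 10.12 ~ 0.7678
intercept = mean_Y - slope * mean_X = 71.5 - (7.77 / 10.12) * 52.11 ~ 31.4906
Y = slope * X + intercept. To avoid rounding drift from the rounded slope/intercept, evaluate the equivalent form Y = mean_Y + SD_Y * (X - mean_X) / SD_X at full precision:
Y = 71.5 + 7.77 * (33 - 52.11) / 10.12
Y = 71.5 - 7.77 * 19.11 / 10.12
Y = 71.5 - 148.4847 / 10.12
Y = 71.5 - 14.6724
Y = 56.8276

56.8276


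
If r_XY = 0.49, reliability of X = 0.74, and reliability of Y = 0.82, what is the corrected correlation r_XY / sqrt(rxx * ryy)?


r_corrected = rxy / sqrt(rxx * ryy)
= 0.49 / sqrt(0.74 * 0.82)
= 0.49 / sqrt(0.6068)
= 0.49 / 0.778974
r_corrected = 0.629

0.629


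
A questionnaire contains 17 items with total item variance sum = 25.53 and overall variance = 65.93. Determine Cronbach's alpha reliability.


alpha = (k/(k-1)) * (1 - sum(si^2)/s_total^2)
= (17/16) * (1 - 25.53/65.93)
alpha = 0.6511

0.6511


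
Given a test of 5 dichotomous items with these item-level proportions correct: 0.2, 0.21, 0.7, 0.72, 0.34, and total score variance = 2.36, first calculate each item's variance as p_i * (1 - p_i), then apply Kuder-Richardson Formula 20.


For each item, compute p_i * q_i:
  Item 1: 0.2 * 0.8 = 0.16
  Item 2: 0.21 * 0.79 = 0.1659
  Item 3: 0.7 * 0.3 = 0.21
  Item 4: 0.72 * 0.28 = 0.2016
  Item 5: 0.34 * 0.66 = 0.2244
Sum(p_i * q_i) = 0.16 + 0.1659 + 0.21 + 0.2016 + 0.2244 = 0.9619
KR-20 = (k/(k-1)) * (1 - Sum(p_i*q_i) / Var_total)
= (5/4) * (1 - 0.9619/2.36)
= 1.25 * 0.5924
KR-20 = 0.7405

0.7405


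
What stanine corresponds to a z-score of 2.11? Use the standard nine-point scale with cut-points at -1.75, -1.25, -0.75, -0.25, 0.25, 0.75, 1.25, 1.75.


Stanine boundaries: [-1.75, -1.25, -0.75, -0.25, 0.25, 0.75, 1.25, 1.75]
z = 2.11
Check each boundary:
  z >= -1.75 -> could be stanine 2
  z >= -1.25 -> could be stanine 3
  z >= -0.75 -> could be stanine 4
  z >= -0.25 -> could be stanine 5
  z >= 0.25 -> could be stanine 6
  z >= 0.75 -> could be stanine 7
  z >= 1.25 -> could be stanine 8
  z >= 1.75 -> could be stanine 9
Highest qualifying boundary gives stanine = 9

9


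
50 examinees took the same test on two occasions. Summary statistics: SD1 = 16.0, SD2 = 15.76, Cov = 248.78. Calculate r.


r = cov(X,Y) / (SD_X * SD_Y)
r = 248.78 / (16.0 * 15.76)
r = 248.78 / 252.16
r = 0.9866

0.9866


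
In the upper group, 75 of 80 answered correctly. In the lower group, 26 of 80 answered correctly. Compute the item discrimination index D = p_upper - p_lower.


p_upper = 75/80 = 0.9375
p_lower = 26/80 = 0.325
D = 0.9375 - 0.325 = 0.6125

0.6125


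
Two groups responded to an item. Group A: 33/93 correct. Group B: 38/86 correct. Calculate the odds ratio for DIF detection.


Odds_A = 33/60 = 0.55
Odds_B = 38/48 = 0.7917
OR = Odds_A / Odds_B = 0.55 / 0.7917
Exactly, OR = (33 * 48) / (60 * 38) = 1584 / 2280
OR = 0.6947

0.6947


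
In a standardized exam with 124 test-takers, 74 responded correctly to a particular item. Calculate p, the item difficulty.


Item difficulty p = number correct / total examinees
p = 74 / 124
p = 0.5968

0.5968


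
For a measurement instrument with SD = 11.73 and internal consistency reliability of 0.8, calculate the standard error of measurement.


SEM = SD * sqrt(1 - rxx)
SEM = 11.73 * sqrt(1 - 0.8)
SEM = 11.73 * sqrt(0.2) = 11.73 * 0.447214
SEM = 5.2458

5.2458


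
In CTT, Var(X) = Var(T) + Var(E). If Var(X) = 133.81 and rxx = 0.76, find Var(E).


var_true = rxx * var_obs = 0.76 * 133.81 = 101.6956
var_error = var_obs - var_true
var_error = 133.81 - 101.6956
var_error = 32.1144

32.1144


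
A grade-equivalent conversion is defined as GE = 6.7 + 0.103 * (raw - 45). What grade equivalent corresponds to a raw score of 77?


raw - median = 77 - 45 = 32
slope * diff = 0.103 * 32 = 3.296
GE = 6.7 + 3.296
GE = 9.996

9.996


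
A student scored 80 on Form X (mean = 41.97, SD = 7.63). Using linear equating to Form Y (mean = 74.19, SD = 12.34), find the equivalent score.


slope = SD_Y / SD_X = 12.34 / 7.63 ~ 1.6173
intercept = mean_Y - slope * mean_X = 74.19 - (12.34 / 7.63) * 41.97 ~ 6.3119
Y = slope * X + intercept. To avoid rounding drift from the rounded slope/intercept, evaluate the equivalent form Y = mean_Y + SD_Y * (X - mean_X) / SD_X at full precision:
Y = 74.19 + 12.34 * (80 - 41.97) / 7.63
Y = 74.19 + 12.34 * 38.03 / 7.63
Y = 74.19 + 469.2902 / 7.63
Y = 74.19 + 61.5059
Y = 135.6959

135.6959


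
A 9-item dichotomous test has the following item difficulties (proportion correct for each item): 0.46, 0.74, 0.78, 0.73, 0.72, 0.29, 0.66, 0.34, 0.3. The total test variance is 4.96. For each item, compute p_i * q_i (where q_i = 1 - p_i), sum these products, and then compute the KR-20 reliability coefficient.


For each item, compute p_i * q_i:
  Item 1: 0.46 * 0.54 = 0.2484
  Item 2: 0.74 * 0.26 = 0.1924
  Item 3: 0.78 * 0.22 = 0.1716
  Item 4: 0.73 * 0.27 = 0.1971
  Item 5: 0.72 * 0.28 = 0.2016
  Item 6: 0.29 * 0.71 = 0.2059
  Item 7: 0.66 * 0.34 = 0.2244
  Item 8: 0.34 * 0.66 = 0.2244
  Item 9: 0.3 * 0.7 = 0.21
Sum(p_i * q_i) = 0.2484 + 0.1924 + 0.1716 + 0.1971 + 0.2016 + 0.2059 + 0.2244 + 0.2244 + 0.21 = 1.8758
KR-20 = (k/(k-1)) * (1 - Sum(p_i*q_i) / Var_total)
= (9/8) * (1 - 1.8758/4.96)
= 1.125 * 0.6218
KR-20 = 0.6995

0.6995


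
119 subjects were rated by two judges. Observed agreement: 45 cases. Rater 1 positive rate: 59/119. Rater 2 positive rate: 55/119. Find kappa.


P_o = 45/119 = 0.378151
P_e = (59*55 + 60*64) / 14161 = 0.500318
kappa = (P_o - P_e) / (1 - P_e)
kappa = (0.378151 - 0.500318) / (1 - 0.500318)
kappa = -0.2445

-0.2445


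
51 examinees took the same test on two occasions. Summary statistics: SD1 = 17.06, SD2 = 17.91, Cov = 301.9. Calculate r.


r = cov(X,Y) / (SD_X * SD_Y)
r = 301.9 / (17.06 * 17.91)
r = 301.9 / 305.5446
r = 0.9881

0.9881


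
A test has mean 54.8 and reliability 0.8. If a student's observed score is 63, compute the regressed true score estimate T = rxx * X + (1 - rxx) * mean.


T_est = rxx * X + (1 - rxx) * mean
T_est = 0.8 * 63 + 0.2 * 54.8
T_est = 50.4 + 10.96
T_est = 61.36

61.36


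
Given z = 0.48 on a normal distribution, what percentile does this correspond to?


CDF(z) = 0.5 * (1 + erf(z/sqrt(2)))
erf(0.3394) = 0.3688
CDF = 0.6844
Percentile rank = 0.6844 * 100 = 68.44

68.44


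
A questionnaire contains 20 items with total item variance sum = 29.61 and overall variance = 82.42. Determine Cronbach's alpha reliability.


alpha = (k/(k-1)) * (1 - sum(si^2)/s_total^2)
= (20/19) * (1 - 29.61/82.42)
alpha = 0.6745

0.6745


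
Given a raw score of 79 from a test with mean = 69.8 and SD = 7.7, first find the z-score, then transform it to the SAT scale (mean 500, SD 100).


z = (X - mean) / SD = (79 - 69.8) / 7.7
z = 9.2 / 7.7
z = 1.1948
SAT-scale = SAT = 500 + 100z
Carry z at full precision (z = 9.2 / 7.7) into the conversion:
SAT-scale = 500 + 100 * (9.2 / 7.7) = 500 + 920 / 7.7
SAT-scale = 500 + 119.4805
SAT-scale = 619.4805

619.4805


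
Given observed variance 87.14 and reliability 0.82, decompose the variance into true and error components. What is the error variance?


var_true = rxx * var_obs = 0.82 * 87.14 = 71.4548
var_error = var_obs - var_true
var_error = 87.14 - 71.4548
var_error = 15.6852

15.6852


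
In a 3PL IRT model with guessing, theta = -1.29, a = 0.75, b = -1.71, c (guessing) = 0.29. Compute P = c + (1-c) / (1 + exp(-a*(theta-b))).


logit = 0.75*(-1.29 - -1.71) = 0.315
P* = 1/(1 + exp(-0.315)) = 0.5781
P = 0.29 + (1 - 0.29) * 0.5781
P = 0.7005

0.7005


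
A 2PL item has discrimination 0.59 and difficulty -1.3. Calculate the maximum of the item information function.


For 2PL, max info at theta = b = -1.3
I_max = a^2 / 4 = 0.59^2 / 4
= 0.3481 / 4
I_max = 0.087

0.087


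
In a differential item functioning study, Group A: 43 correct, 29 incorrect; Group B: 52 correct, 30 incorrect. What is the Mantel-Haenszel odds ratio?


Odds_A = 43/29 = 1.4828
Odds_B = 52/30 = 1.7333
OR = Odds_A / Odds_B = 1.4828 / 1.7333
Exactly, OR = (43 * 30) / (29 * 52) = 1290 / 1508
OR = 0.8554

0.8554


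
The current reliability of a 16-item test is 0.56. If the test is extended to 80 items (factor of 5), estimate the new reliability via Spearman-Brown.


r_new = (n * rxx) / (1 + (n-1) * rxx)
r_new = (5 * 0.56) / (1 + 4 * 0.56)
r_new = 2.8 / 3.24
r_new = 0.8642

0.8642


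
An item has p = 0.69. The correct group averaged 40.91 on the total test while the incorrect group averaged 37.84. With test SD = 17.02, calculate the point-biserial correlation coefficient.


q = 1 - p = 0.31
rpb = ((M1 - M0) / SD) * sqrt(p * q)
rpb = ((40.91 - 37.84) / 17.02) * sqrt(0.69 * 0.31)
rpb = 0.0834

0.0834


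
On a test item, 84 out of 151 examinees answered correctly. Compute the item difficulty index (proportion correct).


Item difficulty p = number correct / total examinees
p = 84 / 151
p = 0.5563

0.5563


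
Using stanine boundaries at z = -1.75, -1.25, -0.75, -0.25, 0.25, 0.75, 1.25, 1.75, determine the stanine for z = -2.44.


Stanine boundaries: [-1.75, -1.25, -0.75, -0.25, 0.25, 0.75, 1.25, 1.75]
z = -2.44
Check each boundary:
  z < -1.75
  z < -1.25
  z < -0.75
  z < -0.25
  z < 0.25
  z < 0.75
  z < 1.25
  z < 1.75
Highest qualifying boundary gives stanine = 1

1


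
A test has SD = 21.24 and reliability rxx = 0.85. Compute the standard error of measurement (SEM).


SEM = SD * sqrt(1 - rxx)
SEM = 21.24 * sqrt(1 - 0.85)
SEM = 21.24 * sqrt(0.15) = 21.24 * 0.387298
SEM = 8.2262

8.2262


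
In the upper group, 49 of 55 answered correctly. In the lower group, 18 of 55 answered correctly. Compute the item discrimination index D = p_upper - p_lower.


p_upper = 49/55 = 0.8909
p_lower = 18/55 = 0.3273
D = 0.8909 - 0.3273 = 0.5636

0.5636


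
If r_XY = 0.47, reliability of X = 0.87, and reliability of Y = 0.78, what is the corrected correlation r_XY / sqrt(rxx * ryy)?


r_corrected = rxy / sqrt(rxx * ryy)
= 0.47 / sqrt(0.87 * 0.78)
= 0.47 / sqrt(0.6786)
= 0.47 / 0.823772
r_corrected = 0.5705

0.5705


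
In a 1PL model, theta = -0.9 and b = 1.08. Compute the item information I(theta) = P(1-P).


P = 1/(1+exp(-(-0.9-1.08))) = 0.1213
I = P*(1-P) = 0.1213 * 0.8787
I = 0.1066

0.1066


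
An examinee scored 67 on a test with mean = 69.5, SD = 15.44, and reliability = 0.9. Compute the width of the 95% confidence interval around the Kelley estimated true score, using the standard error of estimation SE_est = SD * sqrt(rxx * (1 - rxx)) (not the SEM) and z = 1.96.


True score estimate = 0.9*67 + 0.1*69.5 = 67.25
SE_est = SD * sqrt(rxx * (1 - rxx)) = 15.44 * sqrt(0.9 * 0.1) = 15.44 * sqrt(0.09) = 4.632
CI = T_est +/- z * SE_est, so width = 2 * z * SE_est = 2 * 1.96 * 4.632
Width = 18.1574

18.1574


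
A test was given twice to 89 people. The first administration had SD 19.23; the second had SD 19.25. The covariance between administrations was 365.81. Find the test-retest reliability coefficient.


r = cov(X,Y) / (SD_X * SD_Y)
r = 365.81 / (19.23 * 19.25)
r = 365.81 / 370.1775
r = 0.9882

0.9882


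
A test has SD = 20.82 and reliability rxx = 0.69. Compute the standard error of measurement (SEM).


SEM = SD * sqrt(1 - rxx)
SEM = 20.82 * sqrt(1 - 0.69)
SEM = 20.82 * sqrt(0.31) = 20.82 * 0.556776
SEM = 11.5921

11.5921


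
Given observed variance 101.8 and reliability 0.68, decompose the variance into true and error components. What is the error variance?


var_true = rxx * var_obs = 0.68 * 101.8 = 69.224
var_error = var_obs - var_true
var_error = 101.8 - 69.224
var_error = 32.576

32.576


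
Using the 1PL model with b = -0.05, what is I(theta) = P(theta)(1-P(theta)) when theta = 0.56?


P = 1/(1+exp(-(0.56--0.05))) = 0.6479
I = P*(1-P) = 0.6479 * 0.3521
I = 0.2281

0.2281


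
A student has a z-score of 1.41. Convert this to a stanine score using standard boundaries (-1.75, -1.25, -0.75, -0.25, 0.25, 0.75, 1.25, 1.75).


Stanine boundaries: [-1.75, -1.25, -0.75, -0.25, 0.25, 0.75, 1.25, 1.75]
z = 1.41
Check each boundary:
  z >= -1.75 -> could be stanine 2
  z >= -1.25 -> could be stanine 3
  z >= -0.75 -> could be stanine 4
  z >= -0.25 -> could be stanine 5
  z >= 0.25 -> could be stanine 6
  z >= 0.75 -> could be stanine 7
  z >= 1.25 -> could be stanine 8
  z < 1.75
Highest qualifying boundary gives stanine = 8

8


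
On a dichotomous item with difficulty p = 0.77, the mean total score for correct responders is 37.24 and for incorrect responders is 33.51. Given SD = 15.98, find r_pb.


q = 1 - p = 0.23
rpb = ((M1 - M0) / SD) * sqrt(p * q)
rpb = ((37.24 - 33.51) / 15.98) * sqrt(0.77 * 0.23)
rpb = 0.0982

0.0982


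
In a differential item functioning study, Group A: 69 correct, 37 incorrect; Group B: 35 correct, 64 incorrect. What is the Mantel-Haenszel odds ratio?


Odds_A = 69/37 = 1.8649
Odds_B = 35/64 = 0.5469
OR = Odds_A / Odds_B = 1.8649 / 0.5469
Exactly, OR = (69 * 64) / (37 * 35) = 4416 / 1295
OR = 3.41

3.41


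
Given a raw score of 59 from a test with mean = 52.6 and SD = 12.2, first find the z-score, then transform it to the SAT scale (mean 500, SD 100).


z = (X - mean) / SD = (59 - 52.6) / 12.2
z = 6.4 / 12.2
z = 0.5246
SAT-scale = SAT = 500 + 100z
Carry z at full precision (z = 6.4 / 12.2) into the conversion:
SAT-scale = 500 + 100 * (6.4 / 12.2) = 500 + 640 / 12.2
SAT-scale = 500 + 52.459
SAT-scale = 552.459

552.459


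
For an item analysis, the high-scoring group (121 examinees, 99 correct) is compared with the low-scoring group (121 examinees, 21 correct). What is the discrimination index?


p_upper = 99/121 = 0.8182
p_lower = 21/121 = 0.1736
D = 0.8182 - 0.1736 = 0.6446

0.6446


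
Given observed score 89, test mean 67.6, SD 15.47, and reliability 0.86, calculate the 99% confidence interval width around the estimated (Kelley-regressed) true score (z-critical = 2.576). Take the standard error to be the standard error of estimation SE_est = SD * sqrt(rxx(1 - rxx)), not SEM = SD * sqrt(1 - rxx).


True score estimate = 0.86*89 + 0.14*67.6 = 86.004
SE_est = SD * sqrt(rxx * (1 - rxx)) = 15.47 * sqrt(0.86 * 0.14) = 15.47 * sqrt(0.1204) = 5.367889
CI = T_est +/- z * SE_est, so width = 2 * z * SE_est = 2 * 2.576 * 5.367889
Width = 27.6554

27.6554


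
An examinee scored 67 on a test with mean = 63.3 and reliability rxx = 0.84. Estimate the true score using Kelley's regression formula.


T_est = rxx * X + (1 - rxx) * mean
T_est = 0.84 * 67 + 0.16 * 63.3
T_est = 56.28 + 10.128
T_est = 66.408

66.408
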